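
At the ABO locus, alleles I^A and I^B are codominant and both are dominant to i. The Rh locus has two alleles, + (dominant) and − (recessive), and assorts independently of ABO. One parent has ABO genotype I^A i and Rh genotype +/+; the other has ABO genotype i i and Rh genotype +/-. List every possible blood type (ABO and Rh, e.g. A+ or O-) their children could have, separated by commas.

O+, A+

Gametes from I^A i × i i give offspring ABO genotypes I^A i, i i, i.e. phenotypes O, A.
Rh cross +/+ × +/- → phenotypes Rh+.
Combining independently: O+, A+.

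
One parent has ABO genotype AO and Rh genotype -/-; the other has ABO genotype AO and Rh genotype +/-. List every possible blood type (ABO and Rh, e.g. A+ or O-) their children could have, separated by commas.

O+, O-, A+, A-

Gametes from AO × AO give offspring ABO genotypes AA, AO, OO, i.e. phenotypes O, A.
Rh cross -/- × +/- → phenotypes Rh+, Rh-.
Combining independently: O+, O-, A+, A-.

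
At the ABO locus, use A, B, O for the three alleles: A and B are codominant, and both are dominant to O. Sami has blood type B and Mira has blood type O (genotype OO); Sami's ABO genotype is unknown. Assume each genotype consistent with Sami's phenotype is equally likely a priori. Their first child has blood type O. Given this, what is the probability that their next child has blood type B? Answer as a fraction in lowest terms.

Possible genotypes: Sami ∈ {BB, BO}; Mira ∈ {OO}.
Weight each parental genotype pair by prior × P(type-O child):
  BO × OO: posterior weight 1; P(next child type B) = 1/2.
Weighted sum = 1/2.

1/2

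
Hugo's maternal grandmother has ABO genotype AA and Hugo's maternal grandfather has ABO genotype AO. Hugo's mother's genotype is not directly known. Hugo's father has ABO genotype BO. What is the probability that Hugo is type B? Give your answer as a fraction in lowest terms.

Hugo's mother's ABO genotype from AA × AO: 1/2 AA, 1/2 AO.
Crossing each possibility with the father BO and summing P(type B): 1/2·0 + 1/2·1/4 = 1/8.

1/8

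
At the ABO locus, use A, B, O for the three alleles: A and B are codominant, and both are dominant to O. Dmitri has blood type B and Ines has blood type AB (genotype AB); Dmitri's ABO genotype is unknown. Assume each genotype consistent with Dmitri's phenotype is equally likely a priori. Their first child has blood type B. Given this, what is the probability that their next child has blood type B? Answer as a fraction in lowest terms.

Possible genotypes: Dmitri ∈ {BB, BO}; Ines ∈ {AB}.
Weight each parental genotype pair by prior × P(type-B child):
  BB × AB: posterior weight 1/2; P(next child type B) = 1/2.
  BO × AB: posterior weight 1/2; P(next child type B) = 1/2.
Weighted sum = 1/2.

1/2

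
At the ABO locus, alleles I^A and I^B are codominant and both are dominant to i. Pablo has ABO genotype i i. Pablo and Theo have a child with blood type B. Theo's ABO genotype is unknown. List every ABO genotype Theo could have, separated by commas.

I^A I^B, I^B I^B, I^B i

For each candidate genotype of Theo, check whether crossing it with i i can produce every observed child phenotype.
  I^A I^A → possible child types {A} ✗
  I^A I^B → possible child types {A, B} ✓
  I^A i → possible child types {O, A} ✗
  I^B I^B → possible child types {B} ✓
  I^B i → possible child types {O, B} ✓
  i i → possible child types {O} ✗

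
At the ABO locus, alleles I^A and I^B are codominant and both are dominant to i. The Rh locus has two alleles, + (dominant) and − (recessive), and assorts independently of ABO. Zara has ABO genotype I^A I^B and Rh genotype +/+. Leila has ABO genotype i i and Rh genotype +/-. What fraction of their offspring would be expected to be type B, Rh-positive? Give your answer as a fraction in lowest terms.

1/2

ABO cross I^A I^B × i i → offspring phenotypes: 1/2 A, 1/2 B.
Rh cross +/+ × +/- → 1 Rh+.
Independent loci: P(type B, Rh-positive) = 1/2 × 1 = 1/2.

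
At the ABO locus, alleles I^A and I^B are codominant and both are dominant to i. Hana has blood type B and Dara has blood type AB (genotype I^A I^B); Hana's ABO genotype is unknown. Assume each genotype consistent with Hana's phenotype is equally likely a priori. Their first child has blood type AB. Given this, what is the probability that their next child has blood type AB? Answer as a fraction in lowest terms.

Possible genotypes: Hana ∈ {I^B I^B, I^B i}; Dara ∈ {I^A I^B}.
Weight each parental genotype pair by prior × P(type-AB child):
  I^B I^B × I^A I^B: posterior weight 2/3; P(next child type AB) = 1/2.
  I^B i × I^A I^B: posterior weight 1/3; P(next child type AB) = 1/4.
Weighted sum = 5/12.

5/12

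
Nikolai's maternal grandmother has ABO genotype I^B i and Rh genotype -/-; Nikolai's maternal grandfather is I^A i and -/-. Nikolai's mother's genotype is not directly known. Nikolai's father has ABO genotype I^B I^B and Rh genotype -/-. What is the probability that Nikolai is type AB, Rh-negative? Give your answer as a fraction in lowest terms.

Nikolai's mother's ABO genotype from I^B i × I^A i: 1/4 I^A I^B, 1/4 I^A i, 1/4 I^B i, 1/4 i i.
Crossing each possibility with the father I^B I^B and summing P(type AB): 1/4·1/2 + 1/4·1/2 + 1/4·0 + 1/4·0 = 1/4.
Similarly for Rh via the mother's Rh distribution: P(Rh-) = 1.
Independent loci: 1/4 × 1 = 1/4.

1/4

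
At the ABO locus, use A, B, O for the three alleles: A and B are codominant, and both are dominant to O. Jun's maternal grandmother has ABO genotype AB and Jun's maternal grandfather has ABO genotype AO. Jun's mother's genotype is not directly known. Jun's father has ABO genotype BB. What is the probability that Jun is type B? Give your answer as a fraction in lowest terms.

1/2

Jun's mother's ABO genotype from AB × AO: 1/4 AA, 1/4 AB, 1/4 AO, 1/4 BO.
Crossing each possibility with the father BB and summing P(type B): 1/4·0 + 1/4·1/2 + 1/4·1/2 + 1/4·1 = 1/2.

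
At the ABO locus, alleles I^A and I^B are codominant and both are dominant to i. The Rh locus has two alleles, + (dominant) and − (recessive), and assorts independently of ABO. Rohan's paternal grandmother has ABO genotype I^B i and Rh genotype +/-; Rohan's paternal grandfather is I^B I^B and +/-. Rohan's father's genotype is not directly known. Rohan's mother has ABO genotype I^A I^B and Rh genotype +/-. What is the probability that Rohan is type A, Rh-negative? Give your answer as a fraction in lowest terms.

Rohan's father's ABO genotype from I^B i × I^B I^B: 1/2 I^B I^B, 1/2 I^B i.
Crossing each possibility with the mother I^A I^B and summing P(type A): 1/2·0 + 1/2·1/4 = 1/8.
Similarly for Rh via the father's Rh distribution: P(Rh-) = 1/4.
Independent loci: 1/8 × 1/4 = 1/32.

1/32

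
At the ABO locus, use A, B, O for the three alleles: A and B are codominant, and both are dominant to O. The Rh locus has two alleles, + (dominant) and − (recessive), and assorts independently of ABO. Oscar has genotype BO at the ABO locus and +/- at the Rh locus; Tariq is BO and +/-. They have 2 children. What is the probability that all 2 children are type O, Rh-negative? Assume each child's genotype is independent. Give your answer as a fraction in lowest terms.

ABO cross BO × BO → 1/4 O, 3/4 B.
Rh cross +/- × +/- → 3/4 Rh+, 1/4 Rh-; so P(type O, Rh-negative) = 1/4 × 1/4 = 1/16 per child.
All 2 independent: (1/16)^2 = 1/256.

1/256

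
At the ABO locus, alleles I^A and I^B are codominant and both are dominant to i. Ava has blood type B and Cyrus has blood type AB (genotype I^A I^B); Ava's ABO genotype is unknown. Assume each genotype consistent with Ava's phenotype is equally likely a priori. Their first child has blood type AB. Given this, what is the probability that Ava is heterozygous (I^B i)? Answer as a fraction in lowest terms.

Possible genotypes: Ava ∈ {I^B I^B, I^B i}; Cyrus ∈ {I^A I^B}.
Weight each parental genotype pair by prior × P(type-AB child):
  I^B I^B × I^A I^B: posterior weight 2/3.
  I^B i × I^A I^B: posterior weight 1/3.
Sum the posterior weight over pairs where Ava is I^B i: 1/3.

1/3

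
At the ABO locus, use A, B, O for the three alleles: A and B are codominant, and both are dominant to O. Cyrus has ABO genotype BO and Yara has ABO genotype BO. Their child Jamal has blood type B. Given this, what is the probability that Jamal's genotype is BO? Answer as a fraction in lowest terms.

Cross BO × BO → 1/4 BB, 1/2 BO, 1/4 OO.
Type-B genotypes among offspring: BB (1/4), BO (1/2); total 3/4.
P(BO | type B) = (1/2) / (3/4) = 2/3.

2/3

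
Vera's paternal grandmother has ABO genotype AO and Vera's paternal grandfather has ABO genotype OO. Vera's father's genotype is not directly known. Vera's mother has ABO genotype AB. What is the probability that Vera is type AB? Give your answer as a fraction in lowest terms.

Vera's father's ABO genotype from AO × OO: 1/2 AO, 1/2 OO.
Crossing each possibility with the mother AB and summing P(type AB): 1/2·1/4 + 1/2·0 = 1/8.

1/8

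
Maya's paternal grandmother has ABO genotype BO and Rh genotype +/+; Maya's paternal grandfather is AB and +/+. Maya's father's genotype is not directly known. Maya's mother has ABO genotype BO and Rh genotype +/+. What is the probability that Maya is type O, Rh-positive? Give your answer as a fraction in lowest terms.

1/8

Maya's father's ABO genotype from BO × AB: 1/4 AB, 1/4 AO, 1/4 BB, 1/4 BO.
Crossing each possibility with the mother BO and summing P(type O): 1/4·0 + 1/4·1/4 + 1/4·0 + 1/4·1/4 = 1/8.
Similarly for Rh via the father's Rh distribution: P(Rh+) = 1.
Independent loci: 1/8 × 1 = 1/8.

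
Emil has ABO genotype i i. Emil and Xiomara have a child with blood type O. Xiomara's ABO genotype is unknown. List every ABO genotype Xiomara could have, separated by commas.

For each candidate genotype of Xiomara, check whether crossing it with i i can produce every observed child phenotype.
  I^A I^A → possible child types {A} ✗
  I^A I^B → possible child types {A, B} ✗
  I^A i → possible child types {O, A} ✓
  I^B I^B → possible child types {B} ✗
  I^B i → possible child types {O, B} ✓
  i i → possible child types {O} ✓

I^A i, I^B i, i i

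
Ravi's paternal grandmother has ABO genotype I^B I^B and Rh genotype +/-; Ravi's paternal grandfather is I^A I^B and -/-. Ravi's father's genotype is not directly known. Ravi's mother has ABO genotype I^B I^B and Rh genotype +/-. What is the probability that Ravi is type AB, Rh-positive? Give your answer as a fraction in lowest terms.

Ravi's father's ABO genotype from I^B I^B × I^A I^B: 1/2 I^A I^B, 1/2 I^B I^B.
Crossing each possibility with the mother I^B I^B and summing P(type AB): 1/2·1/2 + 1/2·0 = 1/4.
Similarly for Rh via the father's Rh distribution: P(Rh+) = 5/8.
Independent loci: 1/4 × 5/8 = 5/32.

5/32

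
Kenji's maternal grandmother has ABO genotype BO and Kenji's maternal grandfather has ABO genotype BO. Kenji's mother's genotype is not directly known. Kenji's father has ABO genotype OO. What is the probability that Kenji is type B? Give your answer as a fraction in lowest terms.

1/2

Kenji's mother's ABO genotype from BO × BO: 1/4 BB, 1/2 BO, 1/4 OO.
Crossing each possibility with the father OO and summing P(type B): 1/4·1 + 1/2·1/2 + 1/4·0 = 1/2.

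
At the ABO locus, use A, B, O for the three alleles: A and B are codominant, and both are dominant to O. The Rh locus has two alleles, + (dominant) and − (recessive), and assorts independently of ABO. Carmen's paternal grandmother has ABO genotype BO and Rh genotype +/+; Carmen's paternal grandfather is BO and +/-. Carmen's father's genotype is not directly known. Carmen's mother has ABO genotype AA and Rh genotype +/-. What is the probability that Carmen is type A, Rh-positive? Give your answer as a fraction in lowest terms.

7/16

Carmen's father's ABO genotype from BO × BO: 1/4 BB, 1/2 BO, 1/4 OO.
Crossing each possibility with the mother AA and summing P(type A): 1/4·0 + 1/2·1/2 + 1/4·1 = 1/2.
Similarly for Rh via the father's Rh distribution: P(Rh+) = 7/8.
Independent loci: 1/2 × 7/8 = 7/16.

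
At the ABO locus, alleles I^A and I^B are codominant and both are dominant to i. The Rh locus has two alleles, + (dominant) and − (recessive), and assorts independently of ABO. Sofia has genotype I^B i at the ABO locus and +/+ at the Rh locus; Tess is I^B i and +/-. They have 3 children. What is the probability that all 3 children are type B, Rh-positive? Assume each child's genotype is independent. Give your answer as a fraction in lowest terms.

ABO cross I^B i × I^B i → 1/4 O, 3/4 B.
Rh cross +/+ × +/- → 1 Rh+; so P(type B, Rh-positive) = 3/4 × 1 = 3/4 per child.
All 3 independent: (3/4)^3 = 27/64.

27/64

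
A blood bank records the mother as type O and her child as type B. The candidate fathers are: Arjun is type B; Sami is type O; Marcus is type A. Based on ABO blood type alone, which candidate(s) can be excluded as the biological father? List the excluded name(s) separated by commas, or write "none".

Sami, Marcus

A candidate is excluded only if no genotype consistent with his phenotype could produce a type B child with a type O mother.
Sami (type O): no genotype consistent with that phenotype can produce a type-B child with a type-O mother.
Marcus (type A): no genotype consistent with that phenotype can produce a type-B child with a type-O mother.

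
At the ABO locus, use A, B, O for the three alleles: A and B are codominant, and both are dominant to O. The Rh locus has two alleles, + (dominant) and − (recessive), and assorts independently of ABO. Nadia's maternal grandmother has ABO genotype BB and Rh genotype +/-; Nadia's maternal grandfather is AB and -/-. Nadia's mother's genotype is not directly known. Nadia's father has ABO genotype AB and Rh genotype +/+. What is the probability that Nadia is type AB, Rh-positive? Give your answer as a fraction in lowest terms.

Nadia's mother's ABO genotype from BB × AB: 1/2 AB, 1/2 BB.
Crossing each possibility with the father AB and summing P(type AB): 1/2·1/2 + 1/2·1/2 = 1/2.
Similarly for Rh via the mother's Rh distribution: P(Rh+) = 1.
Independent loci: 1/2 × 1 = 1/2.

1/2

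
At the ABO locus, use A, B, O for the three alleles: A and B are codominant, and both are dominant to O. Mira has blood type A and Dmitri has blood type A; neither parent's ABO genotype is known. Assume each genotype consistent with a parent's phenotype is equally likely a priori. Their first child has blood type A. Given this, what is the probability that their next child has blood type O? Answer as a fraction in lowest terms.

Possible genotypes: Mira ∈ {AA, AO}; Dmitri ∈ {AA, AO}.
Weight each parental genotype pair by prior × P(type-A child):
  AA × AA: posterior weight 4/15; P(next child type O) = 0.
  AA × AO: posterior weight 4/15; P(next child type O) = 0.
  AO × AA: posterior weight 4/15; P(next child type O) = 0.
  AO × AO: posterior weight 1/5; P(next child type O) = 1/4.
Weighted sum = 1/20.

1/20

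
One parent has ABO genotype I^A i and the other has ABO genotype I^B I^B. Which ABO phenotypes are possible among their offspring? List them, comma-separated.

Gametes from I^A i × I^B I^B give offspring ABO genotypes I^A I^B, I^B i, i.e. phenotypes B, AB.

B, AB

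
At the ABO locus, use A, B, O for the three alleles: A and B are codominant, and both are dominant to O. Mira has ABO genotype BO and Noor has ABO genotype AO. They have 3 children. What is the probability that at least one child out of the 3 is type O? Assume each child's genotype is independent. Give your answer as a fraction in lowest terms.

ABO cross BO × AO → 1/4 O, 1/4 A, 1/4 B, 1/4 AB.
So P(type O) = 1/4 per child.
P(none) = (3/4)^3 = 27/64; P(at least one) = 1 − 27/64 = 37/64.

37/64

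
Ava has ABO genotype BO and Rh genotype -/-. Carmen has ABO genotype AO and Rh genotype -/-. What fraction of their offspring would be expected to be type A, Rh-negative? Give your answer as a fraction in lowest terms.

ABO cross BO × AO → offspring phenotypes: 1/4 O, 1/4 A, 1/4 B, 1/4 AB.
Rh cross -/- × -/- → 1 Rh-.
Independent loci: P(type A, Rh-negative) = 1/4 × 1 = 1/4.

1/4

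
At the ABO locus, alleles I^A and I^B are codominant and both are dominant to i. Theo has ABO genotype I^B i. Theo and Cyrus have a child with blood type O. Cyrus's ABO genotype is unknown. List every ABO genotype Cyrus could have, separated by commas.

For each candidate genotype of Cyrus, check whether crossing it with I^B i can produce every observed child phenotype.
  I^A I^A → possible child types {A, AB} ✗
  I^A I^B → possible child types {A, B, AB} ✗
  I^A i → possible child types {O, A, B, AB} ✓
  I^B I^B → possible child types {B} ✗
  I^B i → possible child types {O, B} ✓
  i i → possible child types {O, B} ✓

I^A i, I^B i, i i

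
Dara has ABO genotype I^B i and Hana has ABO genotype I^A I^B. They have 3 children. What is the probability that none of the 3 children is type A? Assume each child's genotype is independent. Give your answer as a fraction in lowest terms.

ABO cross I^B i × I^A I^B → 1/4 A, 1/2 B, 1/4 AB.
So P(type A) = 1/4 per child.
P(not type A) = 3/4 for one child; (3/4)^3 = 27/64.

27/64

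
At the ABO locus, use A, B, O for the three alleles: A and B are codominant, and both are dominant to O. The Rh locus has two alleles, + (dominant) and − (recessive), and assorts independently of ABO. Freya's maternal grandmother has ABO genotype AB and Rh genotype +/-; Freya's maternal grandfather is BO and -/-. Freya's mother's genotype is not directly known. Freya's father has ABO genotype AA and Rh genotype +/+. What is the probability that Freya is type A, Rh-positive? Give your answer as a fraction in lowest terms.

Freya's mother's ABO genotype from AB × BO: 1/4 AB, 1/4 AO, 1/4 BB, 1/4 BO.
Crossing each possibility with the father AA and summing P(type A): 1/4·1/2 + 1/4·1 + 1/4·0 + 1/4·1/2 = 1/2.
Similarly for Rh via the mother's Rh distribution: P(Rh+) = 1.
Independent loci: 1/2 × 1 = 1/2.

1/2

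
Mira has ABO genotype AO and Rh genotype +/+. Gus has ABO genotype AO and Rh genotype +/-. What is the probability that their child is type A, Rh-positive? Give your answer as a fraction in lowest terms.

ABO cross AO × AO → offspring phenotypes: 1/4 O, 3/4 A.
Rh cross +/+ × +/- → 1 Rh+.
Independent loci: P(type A, Rh-positive) = 3/4 × 1 = 3/4.

3/4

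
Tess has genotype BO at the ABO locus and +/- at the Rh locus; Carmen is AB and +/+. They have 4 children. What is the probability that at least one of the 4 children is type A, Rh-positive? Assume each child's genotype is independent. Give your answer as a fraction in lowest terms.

ABO cross BO × AB → 1/4 A, 1/2 B, 1/4 AB.
Rh cross +/- × +/+ → 1 Rh+; so P(type A, Rh-positive) = 1/4 × 1 = 1/4 per child.
P(none) = (3/4)^4 = 81/256; P(at least one) = 1 − 81/256 = 175/256.

175/256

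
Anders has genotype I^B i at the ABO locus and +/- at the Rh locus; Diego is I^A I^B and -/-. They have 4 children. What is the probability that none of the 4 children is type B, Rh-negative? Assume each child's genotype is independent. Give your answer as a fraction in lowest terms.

81/256

ABO cross I^B i × I^A I^B → 1/4 A, 1/2 B, 1/4 AB.
Rh cross +/- × -/- → 1/2 Rh+, 1/2 Rh-; so P(type B, Rh-negative) = 1/2 × 1/2 = 1/4 per child.
P(not type B, Rh-negative) = 3/4 for one child; (3/4)^4 = 81/256.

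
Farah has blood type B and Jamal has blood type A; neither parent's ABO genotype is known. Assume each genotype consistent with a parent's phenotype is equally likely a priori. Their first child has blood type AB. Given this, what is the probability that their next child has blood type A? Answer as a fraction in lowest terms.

5/36

Possible genotypes: Farah ∈ {I^B I^B, I^B i}; Jamal ∈ {I^A I^A, I^A i}.
Weight each parental genotype pair by prior × P(type-AB child):
  I^B I^B × I^A I^A: posterior weight 4/9; P(next child type A) = 0.
  I^B I^B × I^A i: posterior weight 2/9; P(next child type A) = 0.
  I^B i × I^A I^A: posterior weight 2/9; P(next child type A) = 1/2.
  I^B i × I^A i: posterior weight 1/9; P(next child type A) = 1/4.
Weighted sum = 5/36.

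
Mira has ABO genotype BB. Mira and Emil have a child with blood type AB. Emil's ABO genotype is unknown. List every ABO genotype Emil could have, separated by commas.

For each candidate genotype of Emil, check whether crossing it with BB can produce every observed child phenotype.
  AA → possible child types {AB} ✓
  AB → possible child types {B, AB} ✓
  AO → possible child types {B, AB} ✓
  BB → possible child types {B} ✗
  BO → possible child types {B} ✗
  OO → possible child types {B} ✗

AA, AB, AO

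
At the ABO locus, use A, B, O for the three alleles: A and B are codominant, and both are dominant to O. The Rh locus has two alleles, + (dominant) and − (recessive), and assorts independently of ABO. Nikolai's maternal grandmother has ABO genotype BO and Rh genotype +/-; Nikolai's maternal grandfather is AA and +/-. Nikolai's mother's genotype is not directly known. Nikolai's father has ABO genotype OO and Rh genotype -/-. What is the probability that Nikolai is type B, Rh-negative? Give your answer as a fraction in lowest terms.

Nikolai's mother's ABO genotype from BO × AA: 1/2 AB, 1/2 AO.
Crossing each possibility with the father OO and summing P(type B): 1/2·1/2 + 1/2·0 = 1/4.
Similarly for Rh via the mother's Rh distribution: P(Rh-) = 1/2.
Independent loci: 1/4 × 1/2 = 1/8.

1/8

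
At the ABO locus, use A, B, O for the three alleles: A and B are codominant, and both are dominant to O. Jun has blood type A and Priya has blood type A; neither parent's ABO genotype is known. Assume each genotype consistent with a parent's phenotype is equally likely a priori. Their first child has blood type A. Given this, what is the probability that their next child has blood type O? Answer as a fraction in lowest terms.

1/20

Possible genotypes: Jun ∈ {AA, AO}; Priya ∈ {AA, AO}.
Weight each parental genotype pair by prior × P(type-A child):
  AA × AA: posterior weight 4/15; P(next child type O) = 0.
  AA × AO: posterior weight 4/15; P(next child type O) = 0.
  AO × AA: posterior weight 4/15; P(next child type O) = 0.
  AO × AO: posterior weight 1/5; P(next child type O) = 1/4.
Weighted sum = 1/20.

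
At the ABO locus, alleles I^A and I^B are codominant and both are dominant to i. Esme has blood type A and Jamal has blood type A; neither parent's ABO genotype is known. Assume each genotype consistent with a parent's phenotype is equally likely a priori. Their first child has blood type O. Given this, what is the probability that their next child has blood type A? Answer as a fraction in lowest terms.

Possible genotypes: Esme ∈ {I^A I^A, I^A i}; Jamal ∈ {I^A I^A, I^A i}.
Weight each parental genotype pair by prior × P(type-O child):
  I^A i × I^A i: posterior weight 1; P(next child type A) = 3/4.
Weighted sum = 3/4.

3/4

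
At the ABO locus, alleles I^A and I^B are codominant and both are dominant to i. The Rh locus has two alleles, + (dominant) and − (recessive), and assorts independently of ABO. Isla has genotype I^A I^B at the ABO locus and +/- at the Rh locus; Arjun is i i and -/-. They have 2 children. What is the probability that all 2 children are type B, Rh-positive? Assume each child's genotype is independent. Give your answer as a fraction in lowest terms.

ABO cross I^A I^B × i i → 1/2 A, 1/2 B.
Rh cross +/- × -/- → 1/2 Rh+, 1/2 Rh-; so P(type B, Rh-positive) = 1/2 × 1/2 = 1/4 per child.
All 2 independent: (1/4)^2 = 1/16.

1/16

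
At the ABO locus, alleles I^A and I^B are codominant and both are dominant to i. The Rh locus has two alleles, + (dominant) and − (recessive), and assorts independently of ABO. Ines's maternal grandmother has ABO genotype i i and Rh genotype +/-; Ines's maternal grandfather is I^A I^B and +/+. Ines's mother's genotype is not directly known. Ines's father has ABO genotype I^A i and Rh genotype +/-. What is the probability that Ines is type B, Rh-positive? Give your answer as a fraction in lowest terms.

Ines's mother's ABO genotype from i i × I^A I^B: 1/2 I^A i, 1/2 I^B i.
Crossing each possibility with the father I^A i and summing P(type B): 1/2·0 + 1/2·1/4 = 1/8.
Similarly for Rh via the mother's Rh distribution: P(Rh+) = 7/8.
Independent loci: 1/8 × 7/8 = 7/64.

7/64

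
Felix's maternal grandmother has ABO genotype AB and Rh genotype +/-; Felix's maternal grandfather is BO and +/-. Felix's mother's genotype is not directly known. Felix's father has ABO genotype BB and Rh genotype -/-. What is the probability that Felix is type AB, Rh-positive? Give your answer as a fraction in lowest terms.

1/8

Felix's mother's ABO genotype from AB × BO: 1/4 AB, 1/4 AO, 1/4 BB, 1/4 BO.
Crossing each possibility with the father BB and summing P(type AB): 1/4·1/2 + 1/4·1/2 + 1/4·0 + 1/4·0 = 1/4.
Similarly for Rh via the mother's Rh distribution: P(Rh+) = 1/2.
Independent loci: 1/4 × 1/2 = 1/8.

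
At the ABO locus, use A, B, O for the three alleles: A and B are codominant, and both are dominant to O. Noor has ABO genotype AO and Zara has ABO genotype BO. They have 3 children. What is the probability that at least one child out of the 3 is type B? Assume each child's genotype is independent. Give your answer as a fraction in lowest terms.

37/64

ABO cross AO × BO → 1/4 O, 1/4 A, 1/4 B, 1/4 AB.
So P(type B) = 1/4 per child.
P(none) = (3/4)^3 = 27/64; P(at least one) = 1 − 27/64 = 37/64.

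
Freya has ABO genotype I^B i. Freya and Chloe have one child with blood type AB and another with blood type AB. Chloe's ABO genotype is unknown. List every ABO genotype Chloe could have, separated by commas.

I^A I^A, I^A I^B, I^A i

For each candidate genotype of Chloe, check whether crossing it with I^B i can produce every observed child phenotype.
  I^A I^A → possible child types {A, AB} ✓
  I^A I^B → possible child types {A, B, AB} ✓
  I^A i → possible child types {O, A, B, AB} ✓
  I^B I^B → possible child types {B} ✗
  I^B i → possible child types {O, B} ✗
  i i → possible child types {O, B} ✗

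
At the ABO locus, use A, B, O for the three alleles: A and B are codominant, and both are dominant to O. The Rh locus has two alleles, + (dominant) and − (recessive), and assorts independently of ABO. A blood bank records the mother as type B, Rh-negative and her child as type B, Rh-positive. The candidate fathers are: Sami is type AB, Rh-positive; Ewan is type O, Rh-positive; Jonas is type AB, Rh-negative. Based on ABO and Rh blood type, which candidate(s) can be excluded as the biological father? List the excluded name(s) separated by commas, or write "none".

Jonas

A candidate is excluded only if no genotype consistent with his phenotype could produce a type B, Rh-positive child with a type B, Rh-negative mother.
Jonas (type AB, Rh-): no genotype consistent with that phenotype can produce a type-B Rh+ child with a type-B mother.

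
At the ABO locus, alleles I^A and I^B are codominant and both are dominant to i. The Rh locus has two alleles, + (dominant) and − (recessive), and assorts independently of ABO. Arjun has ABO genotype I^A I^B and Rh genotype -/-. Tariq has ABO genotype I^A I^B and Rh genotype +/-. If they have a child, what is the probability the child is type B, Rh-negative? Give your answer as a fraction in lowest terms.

ABO cross I^A I^B × I^A I^B → offspring phenotypes: 1/4 A, 1/4 B, 1/2 AB.
Rh cross -/- × +/- → 1/2 Rh+, 1/2 Rh-.
Independent loci: P(type B, Rh-negative) = 1/4 × 1/2 = 1/8.

1/8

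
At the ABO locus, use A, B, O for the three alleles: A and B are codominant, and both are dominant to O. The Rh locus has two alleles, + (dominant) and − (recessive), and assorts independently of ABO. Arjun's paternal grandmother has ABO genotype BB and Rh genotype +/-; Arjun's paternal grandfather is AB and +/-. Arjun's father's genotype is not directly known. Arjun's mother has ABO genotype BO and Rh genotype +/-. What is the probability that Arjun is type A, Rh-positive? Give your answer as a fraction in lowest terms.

3/32

Arjun's father's ABO genotype from BB × AB: 1/2 AB, 1/2 BB.
Crossing each possibility with the mother BO and summing P(type A): 1/2·1/4 + 1/2·0 = 1/8.
Similarly for Rh via the father's Rh distribution: P(Rh+) = 3/4.
Independent loci: 1/8 × 3/4 = 3/32.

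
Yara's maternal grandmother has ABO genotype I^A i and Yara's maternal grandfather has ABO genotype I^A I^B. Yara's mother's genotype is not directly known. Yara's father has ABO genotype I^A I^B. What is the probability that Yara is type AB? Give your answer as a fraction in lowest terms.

Yara's mother's ABO genotype from I^A i × I^A I^B: 1/4 I^A I^A, 1/4 I^A I^B, 1/4 I^A i, 1/4 I^B i.
Crossing each possibility with the father I^A I^B and summing P(type AB): 1/4·1/2 + 1/4·1/2 + 1/4·1/4 + 1/4·1/4 = 3/8.

3/8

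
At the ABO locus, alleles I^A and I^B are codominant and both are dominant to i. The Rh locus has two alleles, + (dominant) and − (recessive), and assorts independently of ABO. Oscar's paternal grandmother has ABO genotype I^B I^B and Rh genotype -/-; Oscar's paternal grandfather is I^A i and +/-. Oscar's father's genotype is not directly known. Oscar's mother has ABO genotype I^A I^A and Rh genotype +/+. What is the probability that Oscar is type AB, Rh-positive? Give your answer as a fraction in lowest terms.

Oscar's father's ABO genotype from I^B I^B × I^A i: 1/2 I^A I^B, 1/2 I^B i.
Crossing each possibility with the mother I^A I^A and summing P(type AB): 1/2·1/2 + 1/2·1/2 = 1/2.
Similarly for Rh via the father's Rh distribution: P(Rh+) = 1.
Independent loci: 1/2 × 1 = 1/2.

1/2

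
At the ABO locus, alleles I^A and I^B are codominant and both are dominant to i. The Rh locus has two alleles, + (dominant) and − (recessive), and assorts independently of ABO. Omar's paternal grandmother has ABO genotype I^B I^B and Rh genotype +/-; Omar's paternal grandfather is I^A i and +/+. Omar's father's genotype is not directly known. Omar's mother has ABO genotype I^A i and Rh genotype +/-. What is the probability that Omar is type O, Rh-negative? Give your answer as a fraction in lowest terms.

Omar's father's ABO genotype from I^B I^B × I^A i: 1/2 I^A I^B, 1/2 I^B i.
Crossing each possibility with the mother I^A i and summing P(type O): 1/2·0 + 1/2·1/4 = 1/8.
Similarly for Rh via the father's Rh distribution: P(Rh-) = 1/8.
Independent loci: 1/8 × 1/8 = 1/64.

1/64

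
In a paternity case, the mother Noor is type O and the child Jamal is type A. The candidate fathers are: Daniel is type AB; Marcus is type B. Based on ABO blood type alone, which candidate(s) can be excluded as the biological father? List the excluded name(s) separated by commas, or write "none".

Marcus

A candidate is excluded only if no genotype consistent with his phenotype could produce a type A child with a type O mother.
Marcus (type B): no genotype consistent with that phenotype can produce a type-A child with a type-O mother.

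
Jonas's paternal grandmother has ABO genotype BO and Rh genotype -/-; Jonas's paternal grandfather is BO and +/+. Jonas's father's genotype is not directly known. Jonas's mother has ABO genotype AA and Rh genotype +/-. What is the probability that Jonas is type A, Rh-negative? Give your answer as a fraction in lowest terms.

1/8

Jonas's father's ABO genotype from BO × BO: 1/4 BB, 1/2 BO, 1/4 OO.
Crossing each possibility with the mother AA and summing P(type A): 1/4·0 + 1/2·1/2 + 1/4·1 = 1/2.
Similarly for Rh via the father's Rh distribution: P(Rh-) = 1/4.
Independent loci: 1/2 × 1/4 = 1/8.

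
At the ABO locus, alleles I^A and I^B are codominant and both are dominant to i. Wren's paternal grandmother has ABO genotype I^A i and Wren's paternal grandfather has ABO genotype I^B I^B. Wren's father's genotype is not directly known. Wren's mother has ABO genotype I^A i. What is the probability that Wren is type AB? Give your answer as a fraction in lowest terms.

Wren's father's ABO genotype from I^A i × I^B I^B: 1/2 I^A I^B, 1/2 I^B i.
Crossing each possibility with the mother I^A i and summing P(type AB): 1/2·1/4 + 1/2·1/4 = 1/4.

1/4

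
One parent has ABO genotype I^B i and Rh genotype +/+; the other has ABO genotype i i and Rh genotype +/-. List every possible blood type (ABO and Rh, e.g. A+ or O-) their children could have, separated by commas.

O+, B+

Gametes from I^B i × i i give offspring ABO genotypes I^B i, i i, i.e. phenotypes O, B.
Rh cross +/+ × +/- → phenotypes Rh+.
Combining independently: O+, B+.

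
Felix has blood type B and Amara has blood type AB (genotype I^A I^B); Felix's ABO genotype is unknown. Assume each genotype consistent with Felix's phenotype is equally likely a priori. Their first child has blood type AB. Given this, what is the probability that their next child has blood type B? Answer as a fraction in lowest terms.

1/2

Possible genotypes: Felix ∈ {I^B I^B, I^B i}; Amara ∈ {I^A I^B}.
Weight each parental genotype pair by prior × P(type-AB child):
  I^B I^B × I^A I^B: posterior weight 2/3; P(next child type B) = 1/2.
  I^B i × I^A I^B: posterior weight 1/3; P(next child type B) = 1/2.
Weighted sum = 1/2.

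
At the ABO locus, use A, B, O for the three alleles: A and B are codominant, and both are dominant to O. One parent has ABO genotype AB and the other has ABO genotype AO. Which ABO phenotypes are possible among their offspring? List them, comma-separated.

Gametes from AB × AO give offspring ABO genotypes AA, AB, AO, BO, i.e. phenotypes A, B, AB.

A, B, AB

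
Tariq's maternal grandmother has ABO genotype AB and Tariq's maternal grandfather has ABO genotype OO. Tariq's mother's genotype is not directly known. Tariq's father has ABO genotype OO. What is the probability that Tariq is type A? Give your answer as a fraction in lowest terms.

1/4

Tariq's mother's ABO genotype from AB × OO: 1/2 AO, 1/2 BO.
Crossing each possibility with the father OO and summing P(type A): 1/2·1/2 + 1/2·0 = 1/4.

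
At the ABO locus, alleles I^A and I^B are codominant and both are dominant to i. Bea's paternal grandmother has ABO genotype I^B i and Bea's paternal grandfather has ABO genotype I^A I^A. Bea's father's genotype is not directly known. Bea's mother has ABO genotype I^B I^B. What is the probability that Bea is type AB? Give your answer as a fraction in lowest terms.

1/2

Bea's father's ABO genotype from I^B i × I^A I^A: 1/2 I^A I^B, 1/2 I^A i.
Crossing each possibility with the mother I^B I^B and summing P(type AB): 1/2·1/2 + 1/2·1/2 = 1/2.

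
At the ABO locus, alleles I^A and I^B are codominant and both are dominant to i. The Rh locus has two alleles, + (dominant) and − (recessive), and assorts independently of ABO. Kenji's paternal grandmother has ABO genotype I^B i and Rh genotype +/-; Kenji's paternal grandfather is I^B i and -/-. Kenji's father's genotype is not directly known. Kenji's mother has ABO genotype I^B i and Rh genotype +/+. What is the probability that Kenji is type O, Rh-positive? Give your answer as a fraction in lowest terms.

1/4

Kenji's father's ABO genotype from I^B i × I^B i: 1/4 I^B I^B, 1/2 I^B i, 1/4 i i.
Crossing each possibility with the mother I^B i and summing P(type O): 1/4·0 + 1/2·1/4 + 1/4·1/2 = 1/4.
Similarly for Rh via the father's Rh distribution: P(Rh+) = 1.
Independent loci: 1/4 × 1 = 1/4.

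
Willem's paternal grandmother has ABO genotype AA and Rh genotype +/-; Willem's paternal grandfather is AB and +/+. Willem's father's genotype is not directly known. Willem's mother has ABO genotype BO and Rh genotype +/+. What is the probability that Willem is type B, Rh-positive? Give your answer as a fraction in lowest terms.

Willem's father's ABO genotype from AA × AB: 1/2 AA, 1/2 AB.
Crossing each possibility with the mother BO and summing P(type B): 1/2·0 + 1/2·1/2 = 1/4.
Similarly for Rh via the father's Rh distribution: P(Rh+) = 1.
Independent loci: 1/4 × 1 = 1/4.

1/4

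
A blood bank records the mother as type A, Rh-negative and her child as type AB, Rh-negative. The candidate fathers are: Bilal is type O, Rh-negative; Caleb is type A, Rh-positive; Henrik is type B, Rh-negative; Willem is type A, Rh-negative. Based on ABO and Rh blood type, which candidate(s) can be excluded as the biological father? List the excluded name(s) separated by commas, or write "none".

Bilal, Caleb, Willem

A candidate is excluded only if no genotype consistent with his phenotype could produce a type AB, Rh-negative child with a type A, Rh-negative mother.
Bilal (type O, Rh-): no genotype consistent with that phenotype can produce a type-AB Rh- child with a type-A mother.
Caleb (type A, Rh+): no genotype consistent with that phenotype can produce a type-AB Rh- child with a type-A mother.
Willem (type A, Rh-): no genotype consistent with that phenotype can produce a type-AB Rh- child with a type-A mother.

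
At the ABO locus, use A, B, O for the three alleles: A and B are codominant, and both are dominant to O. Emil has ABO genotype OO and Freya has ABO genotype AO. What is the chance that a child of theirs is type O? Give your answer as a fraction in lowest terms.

1/2

ABO cross OO × AO → offspring phenotypes: 1/2 O, 1/2 A.
So P(type O) = 1/2.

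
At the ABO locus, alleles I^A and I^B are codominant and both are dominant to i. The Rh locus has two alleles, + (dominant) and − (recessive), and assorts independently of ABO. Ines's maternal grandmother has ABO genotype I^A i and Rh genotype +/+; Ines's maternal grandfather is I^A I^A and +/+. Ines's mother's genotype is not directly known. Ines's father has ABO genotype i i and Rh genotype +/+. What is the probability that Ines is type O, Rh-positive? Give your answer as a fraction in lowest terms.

1/4

Ines's mother's ABO genotype from I^A i × I^A I^A: 1/2 I^A I^A, 1/2 I^A i.
Crossing each possibility with the father i i and summing P(type O): 1/2·0 + 1/2·1/2 = 1/4.
Similarly for Rh via the mother's Rh distribution: P(Rh+) = 1.
Independent loci: 1/4 × 1 = 1/4.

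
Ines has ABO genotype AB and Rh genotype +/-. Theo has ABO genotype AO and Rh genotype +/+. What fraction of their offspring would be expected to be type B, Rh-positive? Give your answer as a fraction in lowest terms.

ABO cross AB × AO → offspring phenotypes: 1/2 A, 1/4 B, 1/4 AB.
Rh cross +/- × +/+ → 1 Rh+.
Independent loci: P(type B, Rh-positive) = 1/4 × 1 = 1/4.

1/4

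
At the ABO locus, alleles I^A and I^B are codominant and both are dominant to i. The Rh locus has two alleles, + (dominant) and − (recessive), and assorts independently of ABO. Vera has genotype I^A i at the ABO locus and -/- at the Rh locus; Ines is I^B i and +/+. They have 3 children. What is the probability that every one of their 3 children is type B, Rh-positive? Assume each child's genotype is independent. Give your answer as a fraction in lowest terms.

1/64

ABO cross I^A i × I^B i → 1/4 O, 1/4 A, 1/4 B, 1/4 AB.
Rh cross -/- × +/+ → 1 Rh+; so P(type B, Rh-positive) = 1/4 × 1 = 1/4 per child.
All 3 independent: (1/4)^3 = 1/64.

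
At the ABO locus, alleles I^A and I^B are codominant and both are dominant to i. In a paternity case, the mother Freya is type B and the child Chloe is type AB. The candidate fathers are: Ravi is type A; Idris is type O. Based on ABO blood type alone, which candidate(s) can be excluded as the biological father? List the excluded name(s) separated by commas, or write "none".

A candidate is excluded only if no genotype consistent with his phenotype could produce a type AB child with a type B mother.
Idris (type O): no genotype consistent with that phenotype can produce a type-AB child with a type-B mother.

Idris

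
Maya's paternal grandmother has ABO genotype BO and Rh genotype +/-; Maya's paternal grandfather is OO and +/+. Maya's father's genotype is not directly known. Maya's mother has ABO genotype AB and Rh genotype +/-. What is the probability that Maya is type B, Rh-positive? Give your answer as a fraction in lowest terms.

Maya's father's ABO genotype from BO × OO: 1/2 BO, 1/2 OO.
Crossing each possibility with the mother AB and summing P(type B): 1/2·1/2 + 1/2·1/2 = 1/2.
Similarly for Rh via the father's Rh distribution: P(Rh+) = 7/8.
Independent loci: 1/2 × 7/8 = 7/16.

7/16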